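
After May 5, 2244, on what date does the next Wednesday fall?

May 5, 2244 is a Sunday.
From Sunday to the next Wednesday is 3 days.
May 5, 2244 + 3 = May 8, 2244.

May 8, 2244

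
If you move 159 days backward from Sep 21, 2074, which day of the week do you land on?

Sunday

Sep 21, 2074 is a Friday.
159 mod 7 = 5, so 159 days before a Friday is Friday − 5 = Sunday.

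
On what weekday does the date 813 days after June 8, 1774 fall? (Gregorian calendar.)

Jun 8, 1774 is a Wednesday.
813 mod 7 = 1, so 813 days after a Wednesday is Wednesday + 1 = Thursday.

Thursday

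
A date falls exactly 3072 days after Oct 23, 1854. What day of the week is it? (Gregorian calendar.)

First find the weekday of Oct 23, 1854. Doomsday rule: the anchor day for the 1800s is Friday. For year 54: 54÷12 = 4 r 6, and 6÷4 = 1, so 4+6+1 = 11.
Friday + 11 ≡ Tuesday — that's 1854's doomsday.
In October the doomsday date is Oct 10.
Oct 23 is 13 days after Oct 10; 13 mod 7 = 6, so Tuesday + 6 = Monday.
3072 mod 7 = 6, so 3072 days after a Monday is Monday + 6 = Sunday.

Sunday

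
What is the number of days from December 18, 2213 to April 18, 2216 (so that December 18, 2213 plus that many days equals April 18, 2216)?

852

Dec 18, 2213 → Dec 18, 2214: 365 days.
Dec 18, 2214 → Dec 18, 2215: 365 days.
Dec 18, 2215 → Jan 18, 2216: 31 days (December has 31).
Jan 18, 2216 → Feb 18, 2216: 31 days (January has 31).
Feb 18, 2216 → Mar 18, 2216: 29 days (February has 29).
Mar 18, 2216 → Apr 18, 2216: 31 days.
Total: 852 days.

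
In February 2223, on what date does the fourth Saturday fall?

February 1, 2223 is a Saturday.
The first Saturday is therefore February 1 (same day).
The fourth Saturday is 1 + 3×7 = February 22.

February 22, 2223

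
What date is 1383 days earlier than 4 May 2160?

July 21, 2156

−366 (one year; includes Feb 29, 2160) → May 4, 2159 (1017 left).
−365 (one year) → May 4, 2158 (652 left).
−365 (one year) → May 4, 2157 (287 left).
−4 → Apr 30, 2157 (end of Apr, 30 days; 283 left).
−30 → Mar 31, 2157 (end of Mar, 31 days; 253 left).
−31 → Feb 28, 2157 (end of Feb, 28 days; 222 left).
−28 → Jan 31, 2157 (end of Jan, 31 days; 194 left).
−31 → Dec 31, 2156 (end of Dec, 31 days; 163 left).
−31 → Nov 30, 2156 (end of Nov, 30 days; 132 left).
−30 → Oct 31, 2156 (end of Oct, 31 days; 102 left).
−31 → Sep 30, 2156 (end of Sep, 30 days; 71 left).
−30 → Aug 31, 2156 (end of Aug, 31 days; 41 left).
−31 → Jul 31, 2156 (end of Jul, 31 days; 10 left).
−10 → Jul 21, 2156.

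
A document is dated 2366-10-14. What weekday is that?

Friday

Doomsday rule: the anchor day for the 2300s is Wednesday. For year 66: 66÷12 = 5 r 6, and 6÷4 = 1, so 5+6+1 = 12.
Wednesday + 12 ≡ Monday — that's 2366's doomsday.
In October the doomsday date is Oct 10.
Oct 14 is 4 days after Oct 10; 4 mod 7 = 4, so Monday + 4 = Friday.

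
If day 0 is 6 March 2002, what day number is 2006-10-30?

Mar 6, 2002 → Mar 6, 2003: 365 days.
Mar 6, 2003 → Mar 6, 2004: 366 days (Feb 29, 2004 is in that span).
Mar 6, 2004 → Mar 6, 2005: 365 days.
Mar 6, 2005 → Mar 6, 2006: 365 days.
Mar 6, 2006 → Apr 6, 2006: 31 days (March has 31).
Apr 6, 2006 → May 6, 2006: 30 days (April has 30).
May 6, 2006 → Jun 6, 2006: 31 days (May has 31).
Jun 6, 2006 → Jul 6, 2006: 30 days (June has 30).
Jul 6, 2006 → Aug 6, 2006: 31 days (July has 31).
Aug 6, 2006 → Sep 6, 2006: 31 days (August has 31).
Sep 6, 2006 → Oct 6, 2006: 30 days (September has 30).
Oct 6, 2006 → Oct 30, 2006: 24 days.
Total: 1699 days.

1699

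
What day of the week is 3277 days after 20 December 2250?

Dec 20, 2250 is a Friday.
3277 mod 7 = 1, so 3277 days after a Friday is Friday + 1 = Saturday.

Saturday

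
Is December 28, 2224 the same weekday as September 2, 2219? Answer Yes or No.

No

From Sep 2, 2219 to Dec 28, 2224 is 1944 days.
1944 mod 7 = 5, so they are different weekdays.
(Sep 2, 2219 is a Thursday; Dec 28, 2224 is a Tuesday.)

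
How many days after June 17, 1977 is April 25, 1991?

5060

Jun 17, 1977 → Jun 17, 1978: 365 days.
Jun 17, 1978 → Jun 17, 1979: 365 days.
Jun 17, 1979 → Jun 17, 1980: 366 days (Feb 29, 1980 is in that span).
Jun 17, 1980 → Jun 17, 1981: 365 days.
Jun 17, 1981 → Jun 17, 1982: 365 days.
Jun 17, 1982 → Jun 17, 1983: 365 days.
Jun 17, 1983 → Jun 17, 1984: 366 days (Feb 29, 1984 is in that span).
Jun 17, 1984 → Jun 17, 1985: 365 days.
Jun 17, 1985 → Jun 17, 1986: 365 days.
Jun 17, 1986 → Jun 17, 1987: 365 days.
Jun 17, 1987 → Jun 17, 1988: 366 days (Feb 29, 1988 is in that span).
Jun 17, 1988 → Jun 17, 1989: 365 days.
Jun 17, 1989 → Jun 17, 1990: 365 days.
Jun 17, 1990 → Jul 17, 1990: 30 days (June has 30).
Jul 17, 1990 → Aug 17, 1990: 31 days (July has 31).
Aug 17, 1990 → Sep 17, 1990: 31 days (August has 31).
Sep 17, 1990 → Oct 17, 1990: 30 days (September has 30).
Oct 17, 1990 → Nov 17, 1990: 31 days (October has 31).
Nov 17, 1990 → Dec 17, 1990: 30 days (November has 30).
Dec 17, 1990 → Jan 17, 1991: 31 days (December has 31).
Jan 17, 1991 → Feb 17, 1991: 31 days (January has 31).
Feb 17, 1991 → Mar 17, 1991: 28 days (February has 28).
Mar 17, 1991 → Apr 17, 1991: 31 days (March has 31).
Apr 17, 1991 → Apr 25, 1991: 8 days.
Total: 5060 days.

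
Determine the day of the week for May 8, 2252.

Saturday

Doomsday rule: the anchor day for the 2200s is Friday. For year 52: 52÷12 = 4 r 4, and 4÷4 = 1, so 4+4+1 = 9.
Friday + 9 ≡ Sunday — that's 2252's doomsday.
In May the doomsday date is May 9.
May 8 is 1 day before May 9; 1 mod 7 = 1, so Sunday − 1 = Saturday.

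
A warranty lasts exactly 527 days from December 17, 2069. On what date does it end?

May 28, 2071

+365 (one year) → Dec 17, 2070 (162 left).
Dec has 31 days: +15 → Jan 1, 2071 (147 left).
Jan has 31 days: +31 → Feb 1, 2071 (116 left).
Feb has 28 days: +28 → Mar 1, 2071 (88 left).
Mar has 31 days: +31 → Apr 1, 2071 (57 left).
Apr has 30 days: +30 → May 1, 2071 (27 left).
+27 → May 28, 2071.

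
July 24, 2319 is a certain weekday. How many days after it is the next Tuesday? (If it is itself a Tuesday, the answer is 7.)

5

Jul 24, 2319 is a Thursday.
From Thursday to the next Tuesday is 5 days.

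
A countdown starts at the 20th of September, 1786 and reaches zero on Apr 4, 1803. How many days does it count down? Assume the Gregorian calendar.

Sep 20, 1786 → Sep 20, 1787: 365 days.
Sep 20, 1787 → Sep 20, 1788: 366 days (Feb 29, 1788 is in that span).
Sep 20, 1788 → Sep 20, 1789: 365 days.
Sep 20, 1789 → Sep 20, 1790: 365 days.
Sep 20, 1790 → Sep 20, 1791: 365 days.
Sep 20, 1791 → Sep 20, 1792: 366 days (Feb 29, 1792 is in that span).
Sep 20, 1792 → Sep 20, 1793: 365 days.
Sep 20, 1793 → Sep 20, 1794: 365 days.
Sep 20, 1794 → Sep 20, 1795: 365 days.
Sep 20, 1795 → Sep 20, 1796: 366 days (Feb 29, 1796 is in that span).
Sep 20, 1796 → Sep 20, 1797: 365 days.
Sep 20, 1797 → Sep 20, 1798: 365 days.
Sep 20, 1798 → Sep 20, 1799: 365 days.
Sep 20, 1799 → Sep 20, 1800: 365 days.
Sep 20, 1800 → Sep 20, 1801: 365 days.
Sep 20, 1801 → Sep 20, 1802: 365 days.
Sep 20, 1802 → Oct 20, 1802: 30 days (September has 30).
Oct 20, 1802 → Nov 20, 1802: 31 days (October has 31).
Nov 20, 1802 → Dec 20, 1802: 30 days (November has 30).
Dec 20, 1802 → Jan 20, 1803: 31 days (December has 31).
Jan 20, 1803 → Feb 20, 1803: 31 days (January has 31).
Feb 20, 1803 → Mar 20, 1803: 28 days (February has 28).
Mar 20, 1803 → Apr 4, 1803: 15 days.
Total: 6039 days.

6039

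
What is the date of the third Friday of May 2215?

May 19, 2215

May 1, 2215 is a Monday.
The first Friday is therefore May 5 (4 days later).
The third Friday is 5 + 2×7 = May 19.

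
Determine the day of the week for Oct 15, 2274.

Thursday

Doomsday rule: the anchor day for the 2200s is Friday. For year 74: 74÷12 = 6 r 2, and 2÷4 = 0, so 6+2+0 = 8.
Friday + 8 ≡ Saturday — that's 2274's doomsday.
In October the doomsday date is Oct 10.
Oct 15 is 5 days after Oct 10; 5 mod 7 = 5, so Saturday + 5 = Thursday.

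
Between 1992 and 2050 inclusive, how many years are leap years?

15

Multiples of 4 in [1992,2050]: 15.
Of those, multiples of 100: 1 (not leap unless ÷400).
Multiples of 400: 1.
Leap years = 15 − 1 + 1 = 15.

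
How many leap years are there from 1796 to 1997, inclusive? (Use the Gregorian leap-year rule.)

49

Multiples of 4 in [1796,1997]: 51.
Of those, multiples of 100: 2 (not leap unless ÷400).
Multiples of 400: 0.
Leap years = 51 − 2 + 0 = 49.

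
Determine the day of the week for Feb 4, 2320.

Wednesday

Doomsday rule: the anchor day for the 2300s is Wednesday. For year 20: 20÷12 = 1 r 8, and 8÷4 = 2, so 1+8+2 = 11.
Wednesday + 11 ≡ Sunday — that's 2320's doomsday.
In February the doomsday date is Feb 29 (2320 is a leap year (divisible by 4)).
Feb 4 is 25 days before Feb 29; 25 mod 7 = 4, so Sunday − 4 = Wednesday.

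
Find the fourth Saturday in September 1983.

September 1, 1983 is a Thursday.
The first Saturday is therefore September 3 (2 days later).
The fourth Saturday is 3 + 3×7 = September 24.

September 24, 1983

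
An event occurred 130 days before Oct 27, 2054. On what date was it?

June 19, 2054

−27 → Sep 30, 2054 (end of Sep, 30 days; 103 left).
−30 → Aug 31, 2054 (end of Aug, 31 days; 73 left).
−31 → Jul 31, 2054 (end of Jul, 31 days; 42 left).
−31 → Jun 30, 2054 (end of Jun, 30 days; 11 left).
−11 → Jun 19, 2054.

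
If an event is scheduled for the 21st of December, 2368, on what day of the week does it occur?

Doomsday rule: the anchor day for the 2300s is Wednesday. For year 68: 68÷12 = 5 r 8, and 8÷4 = 2, so 5+8+2 = 15.
Wednesday + 15 ≡ Thursday — that's 2368's doomsday.
In December the doomsday date is Dec 12.
Dec 21 is 9 days after Dec 12; 9 mod 7 = 2, so Thursday + 2 = Saturday.

Saturday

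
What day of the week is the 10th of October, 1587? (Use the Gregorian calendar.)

Doomsday rule: the anchor day for the 1500s is Wednesday. For year 87: 87÷12 = 7 r 3, and 3÷4 = 0, so 7+3+0 = 10.
Wednesday + 10 ≡ Saturday — that's 1587's doomsday.
In October the doomsday date is Oct 10.
Oct 10 is the doomsday itself: Saturday.

Saturday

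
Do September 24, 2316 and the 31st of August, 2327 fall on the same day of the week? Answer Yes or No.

From Sep 24, 2316 to Aug 31, 2327 is 3993 days.
3993 mod 7 = 3, so they are different weekdays.
(Sep 24, 2316 is a Sunday; Aug 31, 2327 is a Wednesday.)

No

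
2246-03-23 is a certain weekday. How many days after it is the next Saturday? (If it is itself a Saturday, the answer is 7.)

5

Mar 23, 2246 is a Monday.
From Monday to the next Saturday is 5 days.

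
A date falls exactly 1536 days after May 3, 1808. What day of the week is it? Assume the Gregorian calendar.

May 3, 1808 is a Tuesday.
1536 mod 7 = 3, so 1536 days after a Tuesday is Tuesday + 3 = Friday.

Friday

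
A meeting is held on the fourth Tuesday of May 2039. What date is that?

May 24, 2039

May 1, 2039 is a Sunday.
The first Tuesday is therefore May 3 (2 days later).
The fourth Tuesday is 3 + 3×7 = May 24.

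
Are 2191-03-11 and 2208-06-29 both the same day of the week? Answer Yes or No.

No

From Mar 11, 2191 to Jun 29, 2208 is 6319 days.
6319 mod 7 = 5, so they are different weekdays.
(Mar 11, 2191 is a Friday; Jun 29, 2208 is a Wednesday.)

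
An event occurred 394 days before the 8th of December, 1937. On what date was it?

November 9, 1936

−8 → Nov 30, 1937 (end of Nov, 30 days; 386 left).
−30 → Oct 31, 1937 (end of Oct, 31 days; 356 left).
−31 → Sep 30, 1937 (end of Sep, 30 days; 325 left).
−30 → Aug 31, 1937 (end of Aug, 31 days; 295 left).
−31 → Jul 31, 1937 (end of Jul, 31 days; 264 left).
−31 → Jun 30, 1937 (end of Jun, 30 days; 233 left).
−30 → May 31, 1937 (end of May, 31 days; 203 left).
−31 → Apr 30, 1937 (end of Apr, 30 days; 172 left).
−30 → Mar 31, 1937 (end of Mar, 31 days; 142 left).
−31 → Feb 28, 1937 (end of Feb, 28 days; 111 left).
−28 → Jan 31, 1937 (end of Jan, 31 days; 83 left).
−31 → Dec 31, 1936 (end of Dec, 31 days; 52 left).
−31 → Nov 30, 1936 (end of Nov, 30 days; 21 left).
−21 → Nov 9, 1936.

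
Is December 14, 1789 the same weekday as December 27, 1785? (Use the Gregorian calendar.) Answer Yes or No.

No

From Dec 27, 1785 to Dec 14, 1789 is 1448 days.
1448 mod 7 = 6, so they are different weekdays.
(Dec 27, 1785 is a Tuesday; Dec 14, 1789 is a Monday.)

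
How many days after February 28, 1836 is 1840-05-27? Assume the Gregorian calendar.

1550

Feb 28, 1836 → Feb 28, 1837: 366 days (Feb 29, 1836 is in that span).
Feb 28, 1837 → Feb 28, 1838: 365 days.
Feb 28, 1838 → Feb 28, 1839: 365 days.
Feb 28, 1839 → Feb 28, 1840: 365 days.
Feb 28, 1840 → Mar 28, 1840: 29 days (February has 29).
Mar 28, 1840 → Apr 28, 1840: 31 days (March has 31).
Apr 28, 1840 → May 27, 1840: 29 days.
Total: 1550 days.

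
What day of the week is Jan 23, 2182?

Wednesday

January 1, 2182 is a Tuesday.
Jan 1, 2182 → Jan 23, 2182: 22 days.
Total: 22 days.
22 mod 7 = 1, so Tuesday + 1 = Wednesday.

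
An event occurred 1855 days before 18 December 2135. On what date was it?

November 19, 2130

−365 (one year) → Dec 18, 2134 (1490 left).
−365 (one year) → Dec 18, 2133 (1125 left).
−365 (one year) → Dec 18, 2132 (760 left).
−366 (one year; includes Feb 29, 2132) → Dec 18, 2131 (394 left).
−18 → Nov 30, 2131 (end of Nov, 30 days; 376 left).
−30 → Oct 31, 2131 (end of Oct, 31 days; 346 left).
−31 → Sep 30, 2131 (end of Sep, 30 days; 315 left).
−30 → Aug 31, 2131 (end of Aug, 31 days; 285 left).
−31 → Jul 31, 2131 (end of Jul, 31 days; 254 left).
−31 → Jun 30, 2131 (end of Jun, 30 days; 223 left).
−30 → May 31, 2131 (end of May, 31 days; 193 left).
−31 → Apr 30, 2131 (end of Apr, 30 days; 162 left).
−30 → Mar 31, 2131 (end of Mar, 31 days; 132 left).
−31 → Feb 28, 2131 (end of Feb, 28 days; 101 left).
−28 → Jan 31, 2131 (end of Jan, 31 days; 73 left).
−31 → Dec 31, 2130 (end of Dec, 31 days; 42 left).
−31 → Nov 30, 2130 (end of Nov, 30 days; 11 left).
−11 → Nov 19, 2130.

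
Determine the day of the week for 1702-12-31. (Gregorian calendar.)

Sunday

Doomsday rule: the anchor day for the 1700s is Sunday. For year 02: 2÷12 = 0 r 2, and 2÷4 = 0, so 0+2+0 = 2.
Sunday + 2 ≡ Tuesday — that's 1702's doomsday.
In December the doomsday date is Dec 12.
Dec 31 is 19 days after Dec 12; 19 mod 7 = 5, so Tuesday + 5 = Sunday.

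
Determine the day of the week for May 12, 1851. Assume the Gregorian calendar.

Doomsday rule: the anchor day for the 1800s is Friday. For year 51: 51÷12 = 4 r 3, and 3÷4 = 0, so 4+3+0 = 7.
Friday + 7 ≡ Friday — that's 1851's doomsday.
In May the doomsday date is May 9.
May 12 is 3 days after May 9; 3 mod 7 = 3, so Friday + 3 = Monday.

Monday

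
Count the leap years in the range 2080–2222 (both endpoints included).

Multiples of 4 in [2080,2222]: 36.
Of those, multiples of 100: 2 (not leap unless ÷400).
Multiples of 400: 0.
Leap years = 36 − 2 + 0 = 34.

34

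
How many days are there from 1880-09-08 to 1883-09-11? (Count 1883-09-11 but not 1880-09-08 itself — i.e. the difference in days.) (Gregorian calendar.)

1098

Sep 8, 1880 → Sep 8, 1881: 365 days.
Sep 8, 1881 → Sep 8, 1882: 365 days.
Sep 8, 1882 → Oct 8, 1882: 30 days (September has 30).
Oct 8, 1882 → Nov 8, 1882: 31 days (October has 31).
Nov 8, 1882 → Dec 8, 1882: 30 days (November has 30).
Dec 8, 1882 → Jan 8, 1883: 31 days (December has 31).
Jan 8, 1883 → Feb 8, 1883: 31 days (January has 31).
Feb 8, 1883 → Mar 8, 1883: 28 days (February has 28).
Mar 8, 1883 → Apr 8, 1883: 31 days (March has 31).
Apr 8, 1883 → May 8, 1883: 30 days (April has 30).
May 8, 1883 → Jun 8, 1883: 31 days (May has 31).
Jun 8, 1883 → Jul 8, 1883: 30 days (June has 30).
Jul 8, 1883 → Aug 8, 1883: 31 days (July has 31).
Aug 8, 1883 → Sep 8, 1883: 31 days (August has 31).
Sep 8, 1883 → Sep 11, 1883: 3 days.
Total: 1098 days.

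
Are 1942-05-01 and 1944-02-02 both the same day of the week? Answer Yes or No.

From May 1, 1942 to Feb 2, 1944 is 642 days.
642 mod 7 = 5, so they are different weekdays.
(May 1, 1942 is a Friday; Feb 2, 1944 is a Wednesday.)

No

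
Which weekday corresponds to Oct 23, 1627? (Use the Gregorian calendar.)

Doomsday rule: the anchor day for the 1600s is Tuesday. For year 27: 27÷12 = 2 r 3, and 3÷4 = 0, so 2+3+0 = 5.
Tuesday + 5 ≡ Sunday — that's 1627's doomsday.
In October the doomsday date is Oct 10.
Oct 23 is 13 days after Oct 10; 13 mod 7 = 6, so Sunday + 6 = Saturday.

Saturday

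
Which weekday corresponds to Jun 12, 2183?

Doomsday rule: the anchor day for the 2100s is Sunday. For year 83: 83÷12 = 6 r 11, and 11÷4 = 2, so 6+11+2 = 19.
Sunday + 19 ≡ Friday — that's 2183's doomsday.
In June the doomsday date is Jun 6.
Jun 12 is 6 days after Jun 6; 6 mod 7 = 6, so Friday + 6 = Thursday.

Thursday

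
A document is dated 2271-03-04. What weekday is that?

Saturday

Doomsday rule: the anchor day for the 2200s is Friday. For year 71: 71÷12 = 5 r 11, and 11÷4 = 2, so 5+11+2 = 18.
Friday + 18 ≡ Tuesday — that's 2271's doomsday.
In March the doomsday date is Mar 14.
Mar 4 is 10 days before Mar 14; 10 mod 7 = 3, so Tuesday − 3 = Saturday.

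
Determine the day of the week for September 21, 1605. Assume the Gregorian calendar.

Doomsday rule: the anchor day for the 1600s is Tuesday. For year 05: 5÷12 = 0 r 5, and 5÷4 = 1, so 0+5+1 = 6.
Tuesday + 6 ≡ Monday — that's 1605's doomsday.
In September the doomsday date is Sep 5.
Sep 21 is 16 days after Sep 5; 16 mod 7 = 2, so Monday + 2 = Wednesday.

Wednesday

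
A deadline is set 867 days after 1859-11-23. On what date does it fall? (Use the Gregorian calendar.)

+366 (one year; includes Feb 29, 1860) → Nov 23, 1860 (501 left).
+365 (one year) → Nov 23, 1861 (136 left).
Nov has 30 days: +8 → Dec 1, 1861 (128 left).
Dec has 31 days: +31 → Jan 1, 1862 (97 left).
Jan has 31 days: +31 → Feb 1, 1862 (66 left).
Feb has 28 days: +28 → Mar 1, 1862 (38 left).
Mar has 31 days: +31 → Apr 1, 1862 (7 left).
+7 → Apr 8, 1862.

April 8, 1862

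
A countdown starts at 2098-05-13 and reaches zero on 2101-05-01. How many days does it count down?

1083

May 13, 2098 → May 13, 2099: 365 days.
May 13, 2099 → May 13, 2100: 365 days.
May 13, 2100 → Jun 13, 2100: 31 days (May has 31).
Jun 13, 2100 → Jul 13, 2100: 30 days (June has 30).
Jul 13, 2100 → Aug 13, 2100: 31 days (July has 31).
Aug 13, 2100 → Sep 13, 2100: 31 days (August has 31).
Sep 13, 2100 → Oct 13, 2100: 30 days (September has 30).
Oct 13, 2100 → Nov 13, 2100: 31 days (October has 31).
Nov 13, 2100 → Dec 13, 2100: 30 days (November has 30).
Dec 13, 2100 → Jan 13, 2101: 31 days (December has 31).
Jan 13, 2101 → Feb 13, 2101: 31 days (January has 31).
Feb 13, 2101 → Mar 13, 2101: 28 days (February has 28).
Mar 13, 2101 → Apr 13, 2101: 31 days (March has 31).
Apr 13, 2101 → May 1, 2101: 18 days.
Total: 1083 days.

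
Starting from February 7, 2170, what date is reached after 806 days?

+365 (one year) → Feb 7, 2171 (441 left).
+365 (one year) → Feb 7, 2172 (76 left).
Feb has 29 days: +23 → Mar 1, 2172 (53 left).
Mar has 31 days: +31 → Apr 1, 2172 (22 left).
+22 → Apr 23, 2172.

April 23, 2172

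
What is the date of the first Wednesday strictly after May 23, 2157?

May 25, 2157

May 23, 2157 is a Monday.
From Monday to the next Wednesday is 2 days.
May 23, 2157 + 2 = May 25, 2157.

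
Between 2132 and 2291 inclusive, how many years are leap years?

39

Multiples of 4 in [2132,2291]: 40.
Of those, multiples of 100: 1 (not leap unless ÷400).
Multiples of 400: 0.
Leap years = 40 − 1 + 0 = 39.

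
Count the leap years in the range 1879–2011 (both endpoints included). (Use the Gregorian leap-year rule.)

Multiples of 4 in [1879,2011]: 33.
Of those, multiples of 100: 2 (not leap unless ÷400).
Multiples of 400: 1.
Leap years = 33 − 2 + 1 = 32.

32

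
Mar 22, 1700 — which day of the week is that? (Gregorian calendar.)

Doomsday rule: the anchor day for the 1700s is Sunday. For year 00: 0÷12 = 0 r 0, and 0÷4 = 0, so 0+0+0 = 0.
Sunday + 0 ≡ Sunday — that's 1700's doomsday.
In March the doomsday date is Mar 14.
Mar 22 is 8 days after Mar 14; 8 mod 7 = 1, so Sunday + 1 = Monday.

Monday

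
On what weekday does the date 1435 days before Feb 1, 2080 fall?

Thursday

Feb 1, 2080 is a Thursday.
1435 mod 7 = 0, so 1435 days before a Thursday is Thursday − 0 = Thursday.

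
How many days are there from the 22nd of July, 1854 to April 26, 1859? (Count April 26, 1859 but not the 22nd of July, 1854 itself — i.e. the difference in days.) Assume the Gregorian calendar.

1739

Jul 22, 1854 → Jul 22, 1855: 365 days.
Jul 22, 1855 → Jul 22, 1856: 366 days (Feb 29, 1856 is in that span).
Jul 22, 1856 → Jul 22, 1857: 365 days.
Jul 22, 1857 → Jul 22, 1858: 365 days.
Jul 22, 1858 → Aug 22, 1858: 31 days (July has 31).
Aug 22, 1858 → Sep 22, 1858: 31 days (August has 31).
Sep 22, 1858 → Oct 22, 1858: 30 days (September has 30).
Oct 22, 1858 → Nov 22, 1858: 31 days (October has 31).
Nov 22, 1858 → Dec 22, 1858: 30 days (November has 30).
Dec 22, 1858 → Jan 22, 1859: 31 days (December has 31).
Jan 22, 1859 → Feb 22, 1859: 31 days (January has 31).
Feb 22, 1859 → Mar 22, 1859: 28 days (February has 28).
Mar 22, 1859 → Apr 22, 1859: 31 days (March has 31).
Apr 22, 1859 → Apr 26, 1859: 4 days.
Total: 1739 days.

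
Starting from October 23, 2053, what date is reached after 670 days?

+365 (one year) → Oct 23, 2054 (305 left).
Oct has 31 days: +9 → Nov 1, 2054 (296 left).
Nov has 30 days: +30 → Dec 1, 2054 (266 left).
Dec has 31 days: +31 → Jan 1, 2055 (235 left).
Jan has 31 days: +31 → Feb 1, 2055 (204 left).
Feb has 28 days: +28 → Mar 1, 2055 (176 left).
Mar has 31 days: +31 → Apr 1, 2055 (145 left).
Apr has 30 days: +30 → May 1, 2055 (115 left).
May has 31 days: +31 → Jun 1, 2055 (84 left).
Jun has 30 days: +30 → Jul 1, 2055 (54 left).
Jul has 31 days: +31 → Aug 1, 2055 (23 left).
+23 → Aug 24, 2055.

August 24, 2055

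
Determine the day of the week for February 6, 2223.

Doomsday rule: the anchor day for the 2200s is Friday. For year 23: 23÷12 = 1 r 11, and 11÷4 = 2, so 1+11+2 = 14.
Friday + 14 ≡ Friday — that's 2223's doomsday.
In February the doomsday date is Feb 28 (2223 is not a leap year).
Feb 6 is 22 days before Feb 28; 22 mod 7 = 1, so Friday − 1 = Thursday.

Thursday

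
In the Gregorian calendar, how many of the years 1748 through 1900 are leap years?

37

Multiples of 4 in [1748,1900]: 39.
Of those, multiples of 100: 2 (not leap unless ÷400).
Multiples of 400: 0.
Leap years = 39 − 2 + 0 = 37.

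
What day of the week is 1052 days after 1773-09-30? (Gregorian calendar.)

Saturday

First find the weekday of Sep 30, 1773. Doomsday rule: the anchor day for the 1700s is Sunday. For year 73: 73÷12 = 6 r 1, and 1÷4 = 0, so 6+1+0 = 7.
Sunday + 7 ≡ Sunday — that's 1773's doomsday.
In September the doomsday date is Sep 5.
Sep 30 is 25 days after Sep 5; 25 mod 7 = 4, so Sunday + 4 = Thursday.
1052 mod 7 = 2, so 1052 days after a Thursday is Thursday + 2 = Saturday.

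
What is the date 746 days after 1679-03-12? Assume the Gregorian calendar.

+366 (one year; includes Feb 29, 1680) → Mar 12, 1680 (380 left).
Mar has 31 days: +20 → Apr 1, 1680 (360 left).
Apr has 30 days: +30 → May 1, 1680 (330 left).
May has 31 days: +31 → Jun 1, 1680 (299 left).
Jun has 30 days: +30 → Jul 1, 1680 (269 left).
Jul has 31 days: +31 → Aug 1, 1680 (238 left).
Aug has 31 days: +31 → Sep 1, 1680 (207 left).
Sep has 30 days: +30 → Oct 1, 1680 (177 left).
Oct has 31 days: +31 → Nov 1, 1680 (146 left).
Nov has 30 days: +30 → Dec 1, 1680 (116 left).
Dec has 31 days: +31 → Jan 1, 1681 (85 left).
Jan has 31 days: +31 → Feb 1, 1681 (54 left).
Feb has 28 days: +28 → Mar 1, 1681 (26 left).
+26 → Mar 27, 1681.

March 27, 1681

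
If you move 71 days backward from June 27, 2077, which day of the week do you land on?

Jun 27, 2077 is a Sunday.
71 mod 7 = 1, so 71 days before a Sunday is Sunday − 1 = Saturday.

Saturday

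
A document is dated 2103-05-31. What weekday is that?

Thursday

Doomsday rule: the anchor day for the 2100s is Sunday. For year 03: 3÷12 = 0 r 3, and 3÷4 = 0, so 0+3+0 = 3.
Sunday + 3 ≡ Wednesday — that's 2103's doomsday.
In May the doomsday date is May 9.
May 31 is 22 days after May 9; 22 mod 7 = 1, so Wednesday + 1 = Thursday.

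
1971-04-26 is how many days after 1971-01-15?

101

Jan 15, 1971 → Feb 15, 1971: 31 days (January has 31).
Feb 15, 1971 → Mar 15, 1971: 28 days (February has 28).
Mar 15, 1971 → Apr 15, 1971: 31 days (March has 31).
Apr 15, 1971 → Apr 26, 1971: 11 days.
Total: 101 days.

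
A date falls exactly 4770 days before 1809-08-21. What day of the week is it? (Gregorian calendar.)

Friday

Aug 21, 1809 is a Monday.
4770 mod 7 = 3, so 4770 days before a Monday is Monday − 3 = Friday.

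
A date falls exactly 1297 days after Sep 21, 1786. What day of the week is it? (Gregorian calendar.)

First find the weekday of Sep 21, 1786. Doomsday rule: the anchor day for the 1700s is Sunday. For year 86: 86÷12 = 7 r 2, and 2÷4 = 0, so 7+2+0 = 9.
Sunday + 9 ≡ Tuesday — that's 1786's doomsday.
In September the doomsday date is Sep 5.
Sep 21 is 16 days after Sep 5; 16 mod 7 = 2, so Tuesday + 2 = Thursday.
1297 mod 7 = 2, so 1297 days after a Thursday is Thursday + 2 = Saturday.

Saturday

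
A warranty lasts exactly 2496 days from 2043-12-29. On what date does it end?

October 29, 2050

+366 (one year; includes Feb 29, 2044) → Dec 29, 2044 (2130 left).
+365 (one year) → Dec 29, 2045 (1765 left).
+365 (one year) → Dec 29, 2046 (1400 left).
+365 (one year) → Dec 29, 2047 (1035 left).
+366 (one year; includes Feb 29, 2048) → Dec 29, 2048 (669 left).
+365 (one year) → Dec 29, 2049 (304 left).
Dec has 31 days: +3 → Jan 1, 2050 (301 left).
Jan has 31 days: +31 → Feb 1, 2050 (270 left).
Feb has 28 days: +28 → Mar 1, 2050 (242 left).
Mar has 31 days: +31 → Apr 1, 2050 (211 left).
Apr has 30 days: +30 → May 1, 2050 (181 left).
May has 31 days: +31 → Jun 1, 2050 (150 left).
Jun has 30 days: +30 → Jul 1, 2050 (120 left).
Jul has 31 days: +31 → Aug 1, 2050 (89 left).
Aug has 31 days: +31 → Sep 1, 2050 (58 left).
Sep has 30 days: +30 → Oct 1, 2050 (28 left).
+28 → Oct 29, 2050.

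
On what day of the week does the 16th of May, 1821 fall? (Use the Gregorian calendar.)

Wednesday

Doomsday rule: the anchor day for the 1800s is Friday. For year 21: 21÷12 = 1 r 9, and 9÷4 = 2, so 1+9+2 = 12.
Friday + 12 ≡ Wednesday — that's 1821's doomsday.
In May the doomsday date is May 9.
May 16 is 7 days after May 9; 7 mod 7 = 0, so Wednesday + 0 = Wednesday.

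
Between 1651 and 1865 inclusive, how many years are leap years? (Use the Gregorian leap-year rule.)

52

Multiples of 4 in [1651,1865]: 54.
Of those, multiples of 100: 2 (not leap unless ÷400).
Multiples of 400: 0.
Leap years = 54 − 2 + 0 = 52.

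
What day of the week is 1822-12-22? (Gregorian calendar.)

January 1, 1822 is a Tuesday.
Jan 1, 1822 → Feb 1, 1822: 31 days (January has 31).
Feb 1, 1822 → Mar 1, 1822: 28 days (February has 28).
Mar 1, 1822 → Apr 1, 1822: 31 days (March has 31).
Apr 1, 1822 → May 1, 1822: 30 days (April has 30).
May 1, 1822 → Jun 1, 1822: 31 days (May has 31).
Jun 1, 1822 → Jul 1, 1822: 30 days (June has 30).
Jul 1, 1822 → Aug 1, 1822: 31 days (July has 31).
Aug 1, 1822 → Sep 1, 1822: 31 days (August has 31).
Sep 1, 1822 → Oct 1, 1822: 30 days (September has 30).
Oct 1, 1822 → Nov 1, 1822: 31 days (October has 31).
Nov 1, 1822 → Dec 1, 1822: 30 days (November has 30).
Dec 1, 1822 → Dec 22, 1822: 21 days.
Total: 355 days.
355 mod 7 = 5, so Tuesday + 5 = Sunday.

Sunday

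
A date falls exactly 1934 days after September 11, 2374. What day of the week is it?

Friday

First find the weekday of Sep 11, 2374. Doomsday rule: the anchor day for the 2300s is Wednesday. For year 74: 74÷12 = 6 r 2, and 2÷4 = 0, so 6+2+0 = 8.
Wednesday + 8 ≡ Thursday — that's 2374's doomsday.
In September the doomsday date is Sep 5.
Sep 11 is 6 days after Sep 5; 6 mod 7 = 6, so Thursday + 6 = Wednesday.
1934 mod 7 = 2, so 1934 days after a Wednesday is Wednesday + 2 = Friday.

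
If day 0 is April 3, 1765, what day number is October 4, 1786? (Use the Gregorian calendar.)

Apr 3, 1765 → Apr 3, 1766: 365 days.
Apr 3, 1766 → Apr 3, 1767: 365 days.
Apr 3, 1767 → Apr 3, 1768: 366 days (Feb 29, 1768 is in that span).
Apr 3, 1768 → Apr 3, 1769: 365 days.
Apr 3, 1769 → Apr 3, 1770: 365 days.
Apr 3, 1770 → Apr 3, 1771: 365 days.
Apr 3, 1771 → Apr 3, 1772: 366 days (Feb 29, 1772 is in that span).
Apr 3, 1772 → Apr 3, 1773: 365 days.
Apr 3, 1773 → Apr 3, 1774: 365 days.
Apr 3, 1774 → Apr 3, 1775: 365 days.
Apr 3, 1775 → Apr 3, 1776: 366 days (Feb 29, 1776 is in that span).
Apr 3, 1776 → Apr 3, 1777: 365 days.
Apr 3, 1777 → Apr 3, 1778: 365 days.
Apr 3, 1778 → Apr 3, 1779: 365 days.
Apr 3, 1779 → Apr 3, 1780: 366 days (Feb 29, 1780 is in that span).
Apr 3, 1780 → Apr 3, 1781: 365 days.
Apr 3, 1781 → Apr 3, 1782: 365 days.
Apr 3, 1782 → Apr 3, 1783: 365 days.
Apr 3, 1783 → Apr 3, 1784: 366 days (Feb 29, 1784 is in that span).
Apr 3, 1784 → Apr 3, 1785: 365 days.
Apr 3, 1785 → Apr 3, 1786: 365 days.
Apr 3, 1786 → May 3, 1786: 30 days (April has 30).
May 3, 1786 → Jun 3, 1786: 31 days (May has 31).
Jun 3, 1786 → Jul 3, 1786: 30 days (June has 30).
Jul 3, 1786 → Aug 3, 1786: 31 days (July has 31).
Aug 3, 1786 → Sep 3, 1786: 31 days (August has 31).
Sep 3, 1786 → Oct 3, 1786: 30 days (September has 30).
Oct 3, 1786 → Oct 4, 1786: 1 days.
Total: 7854 days.

7854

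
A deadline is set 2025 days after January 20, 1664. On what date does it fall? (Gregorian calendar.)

August 6, 1669

+366 (one year; includes Feb 29, 1664) → Jan 20, 1665 (1659 left).
+365 (one year) → Jan 20, 1666 (1294 left).
+365 (one year) → Jan 20, 1667 (929 left).
+365 (one year) → Jan 20, 1668 (564 left).
+366 (one year; includes Feb 29, 1668) → Jan 20, 1669 (198 left).
Jan has 31 days: +12 → Feb 1, 1669 (186 left).
Feb has 28 days: +28 → Mar 1, 1669 (158 left).
Mar has 31 days: +31 → Apr 1, 1669 (127 left).
Apr has 30 days: +30 → May 1, 1669 (97 left).
May has 31 days: +31 → Jun 1, 1669 (66 left).
Jun has 30 days: +30 → Jul 1, 1669 (36 left).
Jul has 31 days: +31 → Aug 1, 1669 (5 left).
+5 → Aug 6, 1669.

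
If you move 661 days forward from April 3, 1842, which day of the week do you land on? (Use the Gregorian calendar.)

Wednesday

First find the weekday of Apr 3, 1842. Doomsday rule: the anchor day for the 1800s is Friday. For year 42: 42÷12 = 3 r 6, and 6÷4 = 1, so 3+6+1 = 10.
Friday + 10 ≡ Monday — that's 1842's doomsday.
In April the doomsday date is Apr 4.
Apr 3 is 1 day before Apr 4; 1 mod 7 = 1, so Monday − 1 = Sunday.
661 mod 7 = 3, so 661 days after a Sunday is Sunday + 3 = Wednesday.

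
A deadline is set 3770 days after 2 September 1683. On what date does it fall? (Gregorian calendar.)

December 28, 1693

+366 (one year; includes Feb 29, 1684) → Sep 2, 1684 (3404 left).
+365 (one year) → Sep 2, 1685 (3039 left).
+365 (one year) → Sep 2, 1686 (2674 left).
+365 (one year) → Sep 2, 1687 (2309 left).
+366 (one year; includes Feb 29, 1688) → Sep 2, 1688 (1943 left).
+365 (one year) → Sep 2, 1689 (1578 left).
+365 (one year) → Sep 2, 1690 (1213 left).
+365 (one year) → Sep 2, 1691 (848 left).
+366 (one year; includes Feb 29, 1692) → Sep 2, 1692 (482 left).
+365 (one year) → Sep 2, 1693 (117 left).
Sep has 30 days: +29 → Oct 1, 1693 (88 left).
Oct has 31 days: +31 → Nov 1, 1693 (57 left).
Nov has 30 days: +30 → Dec 1, 1693 (27 left).
+27 → Dec 28, 1693.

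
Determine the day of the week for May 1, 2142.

Tuesday

Doomsday rule: the anchor day for the 2100s is Sunday. For year 42: 42÷12 = 3 r 6, and 6÷4 = 1, so 3+6+1 = 10.
Sunday + 10 ≡ Wednesday — that's 2142's doomsday.
In May the doomsday date is May 9.
May 1 is 8 days before May 9; 8 mod 7 = 1, so Wednesday − 1 = Tuesday.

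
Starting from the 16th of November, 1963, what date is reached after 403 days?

+366 (one year; includes Feb 29, 1964) → Nov 16, 1964 (37 left).
Nov has 30 days: +15 → Dec 1, 1964 (22 left).
+22 → Dec 23, 1964.

December 23, 1964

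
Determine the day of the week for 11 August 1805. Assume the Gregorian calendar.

Sunday

Doomsday rule: the anchor day for the 1800s is Friday. For year 05: 5÷12 = 0 r 5, and 5÷4 = 1, so 0+5+1 = 6.
Friday + 6 ≡ Thursday — that's 1805's doomsday.
In August the doomsday date is Aug 8.
Aug 11 is 3 days after Aug 8; 3 mod 7 = 3, so Thursday + 3 = Sunday.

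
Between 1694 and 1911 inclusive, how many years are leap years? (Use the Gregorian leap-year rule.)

Multiples of 4 in [1694,1911]: 54.
Of those, multiples of 100: 3 (not leap unless ÷400).
Multiples of 400: 0.
Leap years = 54 − 3 + 0 = 51.

51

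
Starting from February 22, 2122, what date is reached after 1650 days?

August 30, 2126

+365 (one year) → Feb 22, 2123 (1285 left).
+365 (one year) → Feb 22, 2124 (920 left).
+366 (one year; includes Feb 29, 2124) → Feb 22, 2125 (554 left).
+365 (one year) → Feb 22, 2126 (189 left).
Feb has 28 days: +7 → Mar 1, 2126 (182 left).
Mar has 31 days: +31 → Apr 1, 2126 (151 left).
Apr has 30 days: +30 → May 1, 2126 (121 left).
May has 31 days: +31 → Jun 1, 2126 (90 left).
Jun has 30 days: +30 → Jul 1, 2126 (60 left).
Jul has 31 days: +31 → Aug 1, 2126 (29 left).
+29 → Aug 30, 2126.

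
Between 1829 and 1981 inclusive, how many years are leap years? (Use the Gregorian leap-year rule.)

Multiples of 4 in [1829,1981]: 38.
Of those, multiples of 100: 1 (not leap unless ÷400).
Multiples of 400: 0.
Leap years = 38 − 1 + 0 = 37.

37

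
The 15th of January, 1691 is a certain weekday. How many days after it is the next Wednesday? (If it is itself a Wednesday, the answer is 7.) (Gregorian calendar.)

Jan 15, 1691 is a Monday.
From Monday to the next Wednesday is 2 days.

2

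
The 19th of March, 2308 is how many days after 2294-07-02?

5008

Jul 2, 2294 → Jul 2, 2295: 365 days.
Jul 2, 2295 → Jul 2, 2296: 366 days (Feb 29, 2296 is in that span).
Jul 2, 2296 → Jul 2, 2297: 365 days.
Jul 2, 2297 → Jul 2, 2298: 365 days.
Jul 2, 2298 → Jul 2, 2299: 365 days.
Jul 2, 2299 → Jul 2, 2300: 365 days.
Jul 2, 2300 → Jul 2, 2301: 365 days.
Jul 2, 2301 → Jul 2, 2302: 365 days.
Jul 2, 2302 → Jul 2, 2303: 365 days.
Jul 2, 2303 → Jul 2, 2304: 366 days (Feb 29, 2304 is in that span).
Jul 2, 2304 → Jul 2, 2305: 365 days.
Jul 2, 2305 → Jul 2, 2306: 365 days.
Jul 2, 2306 → Jul 2, 2307: 365 days.
Jul 2, 2307 → Aug 2, 2307: 31 days (July has 31).
Aug 2, 2307 → Sep 2, 2307: 31 days (August has 31).
Sep 2, 2307 → Oct 2, 2307: 30 days (September has 30).
Oct 2, 2307 → Nov 2, 2307: 31 days (October has 31).
Nov 2, 2307 → Dec 2, 2307: 30 days (November has 30).
Dec 2, 2307 → Jan 2, 2308: 31 days (December has 31).
Jan 2, 2308 → Feb 2, 2308: 31 days (January has 31).
Feb 2, 2308 → Mar 2, 2308: 29 days (February has 29).
Mar 2, 2308 → Mar 19, 2308: 17 days.
Total: 5008 days.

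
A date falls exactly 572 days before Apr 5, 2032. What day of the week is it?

First find the weekday of Apr 5, 2032. Doomsday rule: the anchor day for the 2000s is Tuesday. For year 32: 32÷12 = 2 r 8, and 8÷4 = 2, so 2+8+2 = 12.
Tuesday + 12 ≡ Sunday — that's 2032's doomsday.
In April the doomsday date is Apr 4.
Apr 5 is 1 day after Apr 4; 1 mod 7 = 1, so Sunday + 1 = Monday.
572 mod 7 = 5, so 572 days before a Monday is Monday − 5 = Wednesday.

Wednesday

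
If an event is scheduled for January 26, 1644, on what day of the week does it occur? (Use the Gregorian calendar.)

Tuesday

Doomsday rule: the anchor day for the 1600s is Tuesday. For year 44: 44÷12 = 3 r 8, and 8÷4 = 2, so 3+8+2 = 13.
Tuesday + 13 ≡ Monday — that's 1644's doomsday.
In January the doomsday date is Jan 4 (1644 is a leap year (divisible by 4)).
Jan 26 is 22 days after Jan 4; 22 mod 7 = 1, so Monday + 1 = Tuesday.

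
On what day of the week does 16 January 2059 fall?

Thursday

Doomsday rule: the anchor day for the 2000s is Tuesday. For year 59: 59÷12 = 4 r 11, and 11÷4 = 2, so 4+11+2 = 17.
Tuesday + 17 ≡ Friday — that's 2059's doomsday.
In January the doomsday date is Jan 3 (2059 is not a leap year).
Jan 16 is 13 days after Jan 3; 13 mod 7 = 6, so Friday + 6 = Thursday.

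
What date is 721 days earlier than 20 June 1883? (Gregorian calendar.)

June 29, 1881

−365 (one year) → Jun 20, 1882 (356 left).
−20 → May 31, 1882 (end of May, 31 days; 336 left).
−31 → Apr 30, 1882 (end of Apr, 30 days; 305 left).
−30 → Mar 31, 1882 (end of Mar, 31 days; 275 left).
−31 → Feb 28, 1882 (end of Feb, 28 days; 244 left).
−28 → Jan 31, 1882 (end of Jan, 31 days; 216 left).
−31 → Dec 31, 1881 (end of Dec, 31 days; 185 left).
−31 → Nov 30, 1881 (end of Nov, 30 days; 154 left).
−30 → Oct 31, 1881 (end of Oct, 31 days; 124 left).
−31 → Sep 30, 1881 (end of Sep, 30 days; 93 left).
−30 → Aug 31, 1881 (end of Aug, 31 days; 63 left).
−31 → Jul 31, 1881 (end of Jul, 31 days; 32 left).
−31 → Jun 30, 1881 (end of Jun, 30 days; 1 left).
−1 → Jun 29, 1881.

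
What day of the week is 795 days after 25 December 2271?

First find the weekday of Dec 25, 2271. Doomsday rule: the anchor day for the 2200s is Friday. For year 71: 71÷12 = 5 r 11, and 11÷4 = 2, so 5+11+2 = 18.
Friday + 18 ≡ Tuesday — that's 2271's doomsday.
In December the doomsday date is Dec 12.
Dec 25 is 13 days after Dec 12; 13 mod 7 = 6, so Tuesday + 6 = Monday.
795 mod 7 = 4, so 795 days after a Monday is Monday + 4 = Friday.

Friday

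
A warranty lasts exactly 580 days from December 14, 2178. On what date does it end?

July 16, 2180

+365 (one year) → Dec 14, 2179 (215 left).
Dec has 31 days: +18 → Jan 1, 2180 (197 left).
Jan has 31 days: +31 → Feb 1, 2180 (166 left).
Feb has 29 days: +29 → Mar 1, 2180 (137 left).
Mar has 31 days: +31 → Apr 1, 2180 (106 left).
Apr has 30 days: +30 → May 1, 2180 (76 left).
May has 31 days: +31 → Jun 1, 2180 (45 left).
Jun has 30 days: +30 → Jul 1, 2180 (15 left).
+15 → Jul 16, 2180.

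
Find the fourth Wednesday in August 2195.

August 26, 2195

August 1, 2195 is a Saturday.
The first Wednesday is therefore August 5 (4 days later).
The fourth Wednesday is 5 + 3×7 = August 26.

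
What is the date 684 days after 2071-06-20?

+366 (one year; includes Feb 29, 2072) → Jun 20, 2072 (318 left).
Jun has 30 days: +11 → Jul 1, 2072 (307 left).
Jul has 31 days: +31 → Aug 1, 2072 (276 left).
Aug has 31 days: +31 → Sep 1, 2072 (245 left).
Sep has 30 days: +30 → Oct 1, 2072 (215 left).
Oct has 31 days: +31 → Nov 1, 2072 (184 left).
Nov has 30 days: +30 → Dec 1, 2072 (154 left).
Dec has 31 days: +31 → Jan 1, 2073 (123 left).
Jan has 31 days: +31 → Feb 1, 2073 (92 left).
Feb has 28 days: +28 → Mar 1, 2073 (64 left).
Mar has 31 days: +31 → Apr 1, 2073 (33 left).
Apr has 30 days: +30 → May 1, 2073 (3 left).
+3 → May 4, 2073.

May 4, 2073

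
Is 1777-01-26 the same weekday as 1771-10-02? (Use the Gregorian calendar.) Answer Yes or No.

No

From Oct 2, 1771 to Jan 26, 1777 is 1943 days.
1943 mod 7 = 4, so they are different weekdays.
(Oct 2, 1771 is a Wednesday; Jan 26, 1777 is a Sunday.)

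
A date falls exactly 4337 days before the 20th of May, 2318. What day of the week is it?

Thursday

May 20, 2318 is a Monday.
4337 mod 7 = 4, so 4337 days before a Monday is Monday − 4 = Thursday.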